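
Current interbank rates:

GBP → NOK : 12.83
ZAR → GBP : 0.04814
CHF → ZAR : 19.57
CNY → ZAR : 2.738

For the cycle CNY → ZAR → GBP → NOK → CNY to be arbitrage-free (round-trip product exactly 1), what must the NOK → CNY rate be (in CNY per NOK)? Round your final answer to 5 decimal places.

0.59134

Known legs of the cycle: 2.738 × 0.04814 × 12.83 = 1.6910879156
For no arbitrage the full-cycle product must be 1, so the missing rate is 1 / 1.6910879156 ≈ 0.5913353.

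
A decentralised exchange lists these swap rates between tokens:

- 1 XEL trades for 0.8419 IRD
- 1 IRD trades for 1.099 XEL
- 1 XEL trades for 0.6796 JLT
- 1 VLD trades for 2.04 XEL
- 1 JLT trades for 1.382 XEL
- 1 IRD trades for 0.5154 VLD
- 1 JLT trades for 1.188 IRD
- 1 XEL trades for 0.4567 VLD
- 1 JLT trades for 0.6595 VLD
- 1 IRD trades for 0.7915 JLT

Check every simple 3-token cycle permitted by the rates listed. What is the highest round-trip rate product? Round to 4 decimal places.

0.9209

XEL→IRD→JLT→XEL: 0.8419 × 0.7915 × 1.382 = 0.92091
XEL→JLT→VLD→XEL: 0.6796 × 0.6595 × 2.04 = 0.91432
XEL→JLT→IRD→XEL: 0.6796 × 1.188 × 1.099 = 0.88729
XEL→IRD→VLD→XEL: 0.8419 × 0.5154 × 2.04 = 0.88519
Maximum is XEL→IRD→JLT→XEL at 0.9209; no arbitrage — every cycle loses value.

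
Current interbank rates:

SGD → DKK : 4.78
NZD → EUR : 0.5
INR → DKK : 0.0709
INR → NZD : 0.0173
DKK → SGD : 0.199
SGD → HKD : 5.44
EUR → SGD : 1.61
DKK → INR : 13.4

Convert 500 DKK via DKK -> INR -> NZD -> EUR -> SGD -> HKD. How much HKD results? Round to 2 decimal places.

507.59

500 DKK × 13.4 = 6700 INR
6700 INR × 0.0173 = 115.91 NZD
115.91 NZD × 0.5 = 57.955 EUR
57.955 EUR × 1.61 = 93.30755 SGD
93.30755 SGD × 5.44 = 507.593072 HKD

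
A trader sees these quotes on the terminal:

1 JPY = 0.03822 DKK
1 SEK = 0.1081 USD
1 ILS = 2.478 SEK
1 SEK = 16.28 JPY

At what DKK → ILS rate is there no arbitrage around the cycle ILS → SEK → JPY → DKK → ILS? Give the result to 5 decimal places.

Known legs of the cycle: 2.478 × 16.28 × 0.03822 = 1.5418651248
For no arbitrage the full-cycle product must be 1, so the missing rate is 1 / 1.5418651248 ≈ 0.6485652.

0.64857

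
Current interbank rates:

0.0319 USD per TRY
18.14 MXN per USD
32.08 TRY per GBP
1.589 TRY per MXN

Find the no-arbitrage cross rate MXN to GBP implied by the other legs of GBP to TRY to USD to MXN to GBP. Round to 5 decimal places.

0.05387

Known legs of the cycle: 32.08 × 0.0319 × 18.14 = 18.56360528
For no arbitrage the full-cycle product must be 1, so the missing rate is 1 / 18.56360528 ≈ 0.0538688.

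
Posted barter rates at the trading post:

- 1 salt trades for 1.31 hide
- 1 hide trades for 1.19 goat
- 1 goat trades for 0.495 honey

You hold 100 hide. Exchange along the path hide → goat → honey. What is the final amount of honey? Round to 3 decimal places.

58.905

100 hide × 1.19 = 119 goat
119 goat × 0.495 = 58.905 honey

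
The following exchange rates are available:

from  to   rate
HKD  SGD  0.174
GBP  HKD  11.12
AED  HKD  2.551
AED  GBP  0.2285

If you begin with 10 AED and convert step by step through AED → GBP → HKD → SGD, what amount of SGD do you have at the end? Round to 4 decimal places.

4.4212

10 AED × 0.2285 = 2.285 GBP
2.285 GBP × 11.12 = 25.4092 HKD
25.4092 HKD × 0.174 = 4.4212008 SGD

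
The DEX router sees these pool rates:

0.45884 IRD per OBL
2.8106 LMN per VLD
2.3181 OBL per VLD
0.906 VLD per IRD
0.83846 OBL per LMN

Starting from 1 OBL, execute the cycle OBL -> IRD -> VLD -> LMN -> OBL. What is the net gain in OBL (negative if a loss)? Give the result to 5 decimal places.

1 OBL × 0.45884 = 0.45884 IRD
0.45884 IRD × 0.906 = 0.41570904 VLD
0.41570904 VLD × 2.8106 = 1.168391827824 LMN
1.168391827824 LMN × 0.83846 = 0.97964981195731104 OBL
Net change: 0.97964981195731104 − 1 = -0.02035018804268896 OBL

-0.02035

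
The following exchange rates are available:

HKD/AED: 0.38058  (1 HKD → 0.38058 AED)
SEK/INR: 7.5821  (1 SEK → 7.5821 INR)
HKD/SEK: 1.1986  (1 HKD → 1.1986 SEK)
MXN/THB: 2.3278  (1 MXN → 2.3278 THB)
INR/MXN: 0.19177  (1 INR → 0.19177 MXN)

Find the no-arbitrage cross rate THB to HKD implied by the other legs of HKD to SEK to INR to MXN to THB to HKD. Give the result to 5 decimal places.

0.24650

Known legs of the cycle: 1.1986 × 7.5821 × 0.19177 × 2.3278 = 4.05686086670256236
For no arbitrage the full-cycle product must be 1, so the missing rate is 1 / 4.05686086670256236 ≈ 0.2464960.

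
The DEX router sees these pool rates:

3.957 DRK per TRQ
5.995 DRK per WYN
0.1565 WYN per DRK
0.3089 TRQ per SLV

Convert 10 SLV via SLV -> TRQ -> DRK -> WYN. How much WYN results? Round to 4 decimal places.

1.9129

10 SLV × 0.3089 = 3.089 TRQ
3.089 TRQ × 3.957 = 12.223173 DRK
12.223173 DRK × 0.1565 = 1.9129265745 WYN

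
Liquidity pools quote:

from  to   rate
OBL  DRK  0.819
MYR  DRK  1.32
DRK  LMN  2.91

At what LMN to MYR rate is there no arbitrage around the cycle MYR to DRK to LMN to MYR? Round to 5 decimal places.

Known legs of the cycle: 1.32 × 2.91 = 3.8412
For no arbitrage the full-cycle product must be 1, so the missing rate is 1 / 3.8412 ≈ 0.2603353.

0.26034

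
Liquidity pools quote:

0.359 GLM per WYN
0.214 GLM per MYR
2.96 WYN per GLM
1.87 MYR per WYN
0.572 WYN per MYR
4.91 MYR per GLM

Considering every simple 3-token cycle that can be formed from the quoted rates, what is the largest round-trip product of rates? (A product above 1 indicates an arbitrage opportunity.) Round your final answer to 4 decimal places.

MYR→GLM→WYN→MYR: 0.214 × 2.96 × 1.87 = 1.18453
MYR→WYN→GLM→MYR: 0.572 × 0.359 × 4.91 = 1.00826
Maximum is MYR→GLM→WYN→MYR at 1.1845; arbitrage exists.

1.1845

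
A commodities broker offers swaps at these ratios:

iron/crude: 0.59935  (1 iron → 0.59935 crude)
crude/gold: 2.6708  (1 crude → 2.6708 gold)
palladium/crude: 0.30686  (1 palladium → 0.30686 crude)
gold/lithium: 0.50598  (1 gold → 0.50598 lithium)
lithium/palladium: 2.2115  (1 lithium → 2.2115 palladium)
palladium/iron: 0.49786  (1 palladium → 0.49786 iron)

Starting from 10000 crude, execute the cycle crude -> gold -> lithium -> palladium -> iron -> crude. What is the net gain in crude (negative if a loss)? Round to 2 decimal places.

10000 crude × 2.6708 = 26708 gold
26708 gold × 0.50598 = 13513.71384 lithium
13513.71384 lithium × 2.2115 = 29885.57815716 palladium
29885.57815716 palladium × 0.49786 = 14878.8339413236776 iron
14878.8339413236776 iron × 0.59935 = 8917.62912273234616956 crude
Net change: 8917.62912273234616956 − 10000 = -1082.37087726765383044 crude

-1082.37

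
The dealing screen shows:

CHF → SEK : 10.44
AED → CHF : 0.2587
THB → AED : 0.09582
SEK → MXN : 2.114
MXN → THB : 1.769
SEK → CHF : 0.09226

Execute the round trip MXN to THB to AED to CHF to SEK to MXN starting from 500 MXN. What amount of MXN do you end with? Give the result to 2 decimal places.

500 MXN × 1.769 = 884.5 THB
884.5 THB × 0.09582 = 84.75279 AED
84.75279 AED × 0.2587 = 21.925546773 CHF
21.925546773 CHF × 10.44 = 228.90270831012 SEK
228.90270831012 SEK × 2.114 = 483.90032536759368 MXN

483.90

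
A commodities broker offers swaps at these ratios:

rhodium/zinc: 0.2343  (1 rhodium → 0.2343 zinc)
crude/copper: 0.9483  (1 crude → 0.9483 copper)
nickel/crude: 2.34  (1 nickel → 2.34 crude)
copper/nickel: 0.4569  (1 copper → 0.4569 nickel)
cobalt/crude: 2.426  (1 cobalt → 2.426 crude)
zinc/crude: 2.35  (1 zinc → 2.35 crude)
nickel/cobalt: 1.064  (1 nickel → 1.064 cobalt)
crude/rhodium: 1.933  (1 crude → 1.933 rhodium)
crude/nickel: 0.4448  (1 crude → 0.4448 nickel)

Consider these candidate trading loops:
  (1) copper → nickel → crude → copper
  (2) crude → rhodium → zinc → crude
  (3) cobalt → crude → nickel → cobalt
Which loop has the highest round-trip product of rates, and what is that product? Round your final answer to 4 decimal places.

1.1481

(1) 0.4569 × 2.34 × 0.9483 = 1.01387
(2) 1.933 × 0.2343 × 2.35 = 1.06432
(3) 2.426 × 0.4448 × 1.064 = 1.14815
Highest is cycle (3) at 1.1481 (>1, arbitrage).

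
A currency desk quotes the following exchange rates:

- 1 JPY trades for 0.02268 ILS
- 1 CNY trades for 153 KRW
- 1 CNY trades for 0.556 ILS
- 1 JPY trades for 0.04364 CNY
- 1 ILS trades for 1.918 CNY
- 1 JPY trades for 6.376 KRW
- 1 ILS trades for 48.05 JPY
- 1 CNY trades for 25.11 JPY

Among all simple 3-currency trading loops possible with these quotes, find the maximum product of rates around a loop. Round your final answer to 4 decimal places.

1.1659

CNY→ILS→JPY→CNY: 0.556 × 48.05 × 0.04364 = 1.16588
CNY→JPY→ILS→CNY: 25.11 × 0.02268 × 1.918 = 1.09229
Maximum is CNY→ILS→JPY→CNY at 1.1659; arbitrage exists.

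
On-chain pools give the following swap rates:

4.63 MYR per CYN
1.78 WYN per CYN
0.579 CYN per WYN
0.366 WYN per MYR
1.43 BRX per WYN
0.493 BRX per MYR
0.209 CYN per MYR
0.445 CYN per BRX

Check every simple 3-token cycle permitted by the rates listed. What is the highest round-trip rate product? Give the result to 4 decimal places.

1.1327

WYN→BRX→CYN→WYN: 1.43 × 0.445 × 1.78 = 1.13270
CYN→MYR→BRX→CYN: 4.63 × 0.493 × 0.445 = 1.01575
WYN→CYN→MYR→WYN: 0.579 × 4.63 × 0.366 = 0.98116
Maximum is WYN→BRX→CYN→WYN at 1.1327; arbitrage exists.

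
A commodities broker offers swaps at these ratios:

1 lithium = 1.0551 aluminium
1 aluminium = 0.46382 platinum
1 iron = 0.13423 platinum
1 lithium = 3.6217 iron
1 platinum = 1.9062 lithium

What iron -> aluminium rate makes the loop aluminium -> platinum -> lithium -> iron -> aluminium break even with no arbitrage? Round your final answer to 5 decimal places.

Known legs of the cycle: 0.46382 × 1.9062 × 3.6217 = 3.2020669633428
For no arbitrage the full-cycle product must be 1, so the missing rate is 1 / 3.2020669633428 ≈ 0.3122983.

0.31230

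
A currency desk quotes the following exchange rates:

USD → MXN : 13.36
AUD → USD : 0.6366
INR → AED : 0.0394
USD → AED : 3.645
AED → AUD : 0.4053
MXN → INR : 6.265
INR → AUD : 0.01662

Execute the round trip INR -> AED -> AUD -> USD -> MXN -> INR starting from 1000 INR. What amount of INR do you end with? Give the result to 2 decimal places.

1000 INR × 0.0394 = 39.4 AED
39.4 AED × 0.4053 = 15.96882 AUD
15.96882 AUD × 0.6366 = 10.165750812 USD
10.165750812 USD × 13.36 = 135.81443084832 MXN
135.81443084832 MXN × 6.265 = 850.8774092647248 INR

850.88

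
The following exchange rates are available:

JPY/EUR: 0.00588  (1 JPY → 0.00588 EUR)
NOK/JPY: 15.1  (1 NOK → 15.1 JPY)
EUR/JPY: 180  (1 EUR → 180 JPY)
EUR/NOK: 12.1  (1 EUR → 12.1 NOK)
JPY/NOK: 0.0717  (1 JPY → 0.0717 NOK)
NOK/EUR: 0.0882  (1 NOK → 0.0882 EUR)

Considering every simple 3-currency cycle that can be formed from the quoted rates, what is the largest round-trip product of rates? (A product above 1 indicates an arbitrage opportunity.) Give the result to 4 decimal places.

NOK→EUR→JPY→NOK: 0.0882 × 180 × 0.0717 = 1.13831
NOK→JPY→EUR→NOK: 15.1 × 0.00588 × 12.1 = 1.07433
Maximum is NOK→EUR→JPY→NOK at 1.1383; arbitrage exists.

1.1383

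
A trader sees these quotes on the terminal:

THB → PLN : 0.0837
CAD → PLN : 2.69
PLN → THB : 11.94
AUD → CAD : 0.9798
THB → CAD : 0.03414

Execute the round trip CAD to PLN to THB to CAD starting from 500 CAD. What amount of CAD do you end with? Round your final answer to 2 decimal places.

548.26

500 CAD × 2.69 = 1345 PLN
1345 PLN × 11.94 = 16059.3 THB
16059.3 THB × 0.03414 = 548.264502 CAD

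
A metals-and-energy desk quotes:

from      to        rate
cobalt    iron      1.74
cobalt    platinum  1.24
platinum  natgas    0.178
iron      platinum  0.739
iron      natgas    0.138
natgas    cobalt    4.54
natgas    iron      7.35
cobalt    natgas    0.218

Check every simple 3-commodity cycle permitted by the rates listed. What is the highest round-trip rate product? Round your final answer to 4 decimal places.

1.0901

iron→natgas→cobalt→iron: 0.138 × 4.54 × 1.74 = 1.09014
natgas→cobalt→platinum→natgas: 4.54 × 1.24 × 0.178 = 1.00207
iron→platinum→natgas→iron: 0.739 × 0.178 × 7.35 = 0.96683
Maximum is iron→natgas→cobalt→iron at 1.0901; arbitrage exists.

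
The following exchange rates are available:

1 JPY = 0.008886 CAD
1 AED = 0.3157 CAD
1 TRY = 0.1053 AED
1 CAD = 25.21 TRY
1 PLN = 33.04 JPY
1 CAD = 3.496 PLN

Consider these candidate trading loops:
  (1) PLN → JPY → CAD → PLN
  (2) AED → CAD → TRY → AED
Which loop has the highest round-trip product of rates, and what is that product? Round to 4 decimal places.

(1) 33.04 × 0.008886 × 3.496 = 1.02640
(2) 0.3157 × 25.21 × 0.1053 = 0.83806
Highest is cycle (1) at 1.0264 (>1, arbitrage).

1.0264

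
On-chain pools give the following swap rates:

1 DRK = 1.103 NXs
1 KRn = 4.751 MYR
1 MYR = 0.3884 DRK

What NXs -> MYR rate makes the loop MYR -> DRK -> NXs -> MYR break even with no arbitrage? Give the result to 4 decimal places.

Known legs of the cycle: 0.3884 × 1.103 = 0.4284052
For no arbitrage the full-cycle product must be 1, so the missing rate is 1 / 0.4284052 ≈ 2.334239.

2.3342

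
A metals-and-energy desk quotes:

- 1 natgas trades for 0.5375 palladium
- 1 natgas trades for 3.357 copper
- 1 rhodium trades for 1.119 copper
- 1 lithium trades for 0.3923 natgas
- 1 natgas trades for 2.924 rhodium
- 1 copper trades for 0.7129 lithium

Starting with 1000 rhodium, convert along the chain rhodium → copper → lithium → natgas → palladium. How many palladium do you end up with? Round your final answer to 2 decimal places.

168.21

1000 rhodium × 1.119 = 1119 copper
1119 copper × 0.7129 = 797.7351 lithium
797.7351 lithium × 0.3923 = 312.95147973 natgas
312.95147973 natgas × 0.5375 = 168.211420354875 palladium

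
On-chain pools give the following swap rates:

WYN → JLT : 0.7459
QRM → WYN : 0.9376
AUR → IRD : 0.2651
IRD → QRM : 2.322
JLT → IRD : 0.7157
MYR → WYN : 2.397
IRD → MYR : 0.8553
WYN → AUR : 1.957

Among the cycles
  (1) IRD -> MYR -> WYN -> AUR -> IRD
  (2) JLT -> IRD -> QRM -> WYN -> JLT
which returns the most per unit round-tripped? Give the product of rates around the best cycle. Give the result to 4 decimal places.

1.1622

(1) 0.8553 × 2.397 × 1.957 × 0.2651 = 1.06362
(2) 0.7157 × 2.322 × 0.9376 × 0.7459 = 1.16223
Highest is cycle (2) at 1.1622 (>1, arbitrage).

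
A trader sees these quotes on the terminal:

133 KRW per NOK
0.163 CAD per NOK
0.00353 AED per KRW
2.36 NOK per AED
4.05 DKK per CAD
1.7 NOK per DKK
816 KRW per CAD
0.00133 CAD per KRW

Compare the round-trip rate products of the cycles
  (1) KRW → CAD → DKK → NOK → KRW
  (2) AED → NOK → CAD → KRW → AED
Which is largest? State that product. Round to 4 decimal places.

(1) 0.00133 × 4.05 × 1.7 × 133 = 1.21789
(2) 2.36 × 0.163 × 816 × 0.00353 = 1.10806
Highest is cycle (1) at 1.2179 (>1, arbitrage).

1.2179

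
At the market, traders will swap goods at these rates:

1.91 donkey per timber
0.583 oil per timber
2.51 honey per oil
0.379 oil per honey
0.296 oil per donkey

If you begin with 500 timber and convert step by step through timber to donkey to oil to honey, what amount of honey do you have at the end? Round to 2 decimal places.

500 timber × 1.91 = 955 donkey
955 donkey × 0.296 = 282.68 oil
282.68 oil × 2.51 = 709.5268 honey

709.53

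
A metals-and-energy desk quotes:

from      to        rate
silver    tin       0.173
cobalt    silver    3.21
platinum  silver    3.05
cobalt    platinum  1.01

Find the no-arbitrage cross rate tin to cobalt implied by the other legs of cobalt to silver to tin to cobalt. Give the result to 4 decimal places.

Known legs of the cycle: 3.21 × 0.173 = 0.55533
For no arbitrage the full-cycle product must be 1, so the missing rate is 1 / 0.55533 ≈ 1.800731.

1.8007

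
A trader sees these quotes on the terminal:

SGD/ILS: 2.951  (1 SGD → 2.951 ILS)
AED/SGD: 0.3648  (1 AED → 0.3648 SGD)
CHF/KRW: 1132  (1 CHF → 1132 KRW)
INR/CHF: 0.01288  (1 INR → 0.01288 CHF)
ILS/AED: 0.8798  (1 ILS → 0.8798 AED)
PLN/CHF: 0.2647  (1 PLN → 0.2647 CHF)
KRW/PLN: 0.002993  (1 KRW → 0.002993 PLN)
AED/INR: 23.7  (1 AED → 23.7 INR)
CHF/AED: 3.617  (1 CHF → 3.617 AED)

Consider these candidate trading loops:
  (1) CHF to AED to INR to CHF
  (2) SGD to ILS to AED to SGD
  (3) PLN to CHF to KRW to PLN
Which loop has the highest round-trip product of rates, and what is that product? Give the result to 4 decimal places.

1.1041

(1) 3.617 × 23.7 × 0.01288 = 1.10411
(2) 2.951 × 0.8798 × 0.3648 = 0.94713
(3) 0.2647 × 1132 × 0.002993 = 0.89682
Highest is cycle (1) at 1.1041 (>1, arbitrage).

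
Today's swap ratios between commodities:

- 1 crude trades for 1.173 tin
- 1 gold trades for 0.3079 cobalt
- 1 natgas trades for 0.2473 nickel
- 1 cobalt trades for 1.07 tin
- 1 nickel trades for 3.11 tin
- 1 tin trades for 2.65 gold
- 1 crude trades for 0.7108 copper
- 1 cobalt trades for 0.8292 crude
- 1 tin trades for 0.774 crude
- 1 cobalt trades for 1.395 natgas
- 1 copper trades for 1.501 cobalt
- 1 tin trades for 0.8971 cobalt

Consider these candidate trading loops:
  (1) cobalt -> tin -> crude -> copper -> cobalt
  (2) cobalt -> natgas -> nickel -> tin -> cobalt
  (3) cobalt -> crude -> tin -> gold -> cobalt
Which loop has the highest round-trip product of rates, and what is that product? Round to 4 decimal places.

(1) 1.07 × 0.774 × 0.7108 × 1.501 = 0.88359
(2) 1.395 × 0.2473 × 3.11 × 0.8971 = 0.96250
(3) 0.8292 × 1.173 × 2.65 × 0.3079 = 0.79362
Highest is cycle (2) at 0.9625 (≤1, no arbitrage).

0.9625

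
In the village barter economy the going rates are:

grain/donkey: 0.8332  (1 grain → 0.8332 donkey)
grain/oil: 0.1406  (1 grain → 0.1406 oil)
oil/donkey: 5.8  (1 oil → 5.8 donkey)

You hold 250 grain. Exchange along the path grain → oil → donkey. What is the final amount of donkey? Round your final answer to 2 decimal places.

203.87

250 grain × 0.1406 = 35.15 oil
35.15 oil × 5.8 = 203.87 donkey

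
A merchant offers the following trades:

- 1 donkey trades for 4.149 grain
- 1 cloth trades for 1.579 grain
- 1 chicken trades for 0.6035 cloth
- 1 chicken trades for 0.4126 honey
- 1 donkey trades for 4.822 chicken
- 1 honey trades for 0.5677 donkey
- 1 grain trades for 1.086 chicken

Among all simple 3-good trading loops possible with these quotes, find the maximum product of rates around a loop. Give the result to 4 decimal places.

1.1295

chicken→honey→donkey→chicken: 0.4126 × 0.5677 × 4.822 = 1.12947
cloth→grain→chicken→cloth: 1.579 × 1.086 × 0.6035 = 1.03488
Maximum is chicken→honey→donkey→chicken at 1.1295; arbitrage exists.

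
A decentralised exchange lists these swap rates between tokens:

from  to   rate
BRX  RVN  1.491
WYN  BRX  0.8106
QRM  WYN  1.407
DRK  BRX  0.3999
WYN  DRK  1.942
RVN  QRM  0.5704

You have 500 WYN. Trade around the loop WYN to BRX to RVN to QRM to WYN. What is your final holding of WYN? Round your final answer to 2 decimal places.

500 WYN × 0.8106 = 405.3 BRX
405.3 BRX × 1.491 = 604.3023 RVN
604.3023 RVN × 0.5704 = 344.69403192 QRM
344.69403192 QRM × 1.407 = 484.98450291144 WYN

484.98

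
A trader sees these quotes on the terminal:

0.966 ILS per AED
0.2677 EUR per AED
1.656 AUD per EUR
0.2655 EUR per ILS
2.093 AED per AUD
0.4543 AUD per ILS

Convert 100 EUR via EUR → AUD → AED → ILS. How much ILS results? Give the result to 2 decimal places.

100 EUR × 1.656 = 165.6 AUD
165.6 AUD × 2.093 = 346.6008 AED
346.6008 AED × 0.966 = 334.8163728 ILS

334.82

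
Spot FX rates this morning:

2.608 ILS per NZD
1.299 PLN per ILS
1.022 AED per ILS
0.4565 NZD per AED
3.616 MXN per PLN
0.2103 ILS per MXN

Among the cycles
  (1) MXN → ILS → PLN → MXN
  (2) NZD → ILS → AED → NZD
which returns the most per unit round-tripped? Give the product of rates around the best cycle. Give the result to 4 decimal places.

(1) 0.2103 × 1.299 × 3.616 = 0.98782
(2) 2.608 × 1.022 × 0.4565 = 1.21674
Highest is cycle (2) at 1.2167 (>1, arbitrage).

1.2167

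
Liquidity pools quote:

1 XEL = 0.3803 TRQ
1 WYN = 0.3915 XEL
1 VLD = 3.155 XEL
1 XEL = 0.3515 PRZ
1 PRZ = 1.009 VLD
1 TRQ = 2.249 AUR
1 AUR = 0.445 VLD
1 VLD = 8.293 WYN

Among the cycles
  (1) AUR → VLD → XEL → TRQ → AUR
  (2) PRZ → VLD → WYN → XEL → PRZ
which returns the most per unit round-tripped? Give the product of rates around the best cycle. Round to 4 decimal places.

(1) 0.445 × 3.155 × 0.3803 × 2.249 = 1.20081
(2) 1.009 × 8.293 × 0.3915 × 0.3515 = 1.15149
Highest is cycle (1) at 1.2008 (>1, arbitrage).

1.2008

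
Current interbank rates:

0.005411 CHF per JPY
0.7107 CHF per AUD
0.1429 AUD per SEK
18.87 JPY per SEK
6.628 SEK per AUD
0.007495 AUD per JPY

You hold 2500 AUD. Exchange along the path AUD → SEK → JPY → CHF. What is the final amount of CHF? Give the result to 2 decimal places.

2500 AUD × 6.628 = 16570 SEK
16570 SEK × 18.87 = 312675.9 JPY
312675.9 JPY × 0.005411 = 1691.8892949 CHF

1691.89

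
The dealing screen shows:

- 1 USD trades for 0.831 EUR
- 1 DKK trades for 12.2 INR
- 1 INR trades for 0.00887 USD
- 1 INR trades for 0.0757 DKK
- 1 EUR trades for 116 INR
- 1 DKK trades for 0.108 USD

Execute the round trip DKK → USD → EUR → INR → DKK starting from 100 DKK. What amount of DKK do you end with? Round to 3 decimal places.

100 DKK × 0.108 = 10.8 USD
10.8 USD × 0.831 = 8.9748 EUR
8.9748 EUR × 116 = 1041.0768 INR
1041.0768 INR × 0.0757 = 78.80951376 DKK

78.810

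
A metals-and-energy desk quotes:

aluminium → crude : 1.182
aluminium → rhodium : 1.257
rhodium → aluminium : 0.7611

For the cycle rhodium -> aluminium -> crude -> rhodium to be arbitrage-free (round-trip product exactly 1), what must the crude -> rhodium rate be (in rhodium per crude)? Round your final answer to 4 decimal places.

1.1116

Known legs of the cycle: 0.7611 × 1.182 = 0.8996202
For no arbitrage the full-cycle product must be 1, so the missing rate is 1 / 0.8996202 ≈ 1.111580.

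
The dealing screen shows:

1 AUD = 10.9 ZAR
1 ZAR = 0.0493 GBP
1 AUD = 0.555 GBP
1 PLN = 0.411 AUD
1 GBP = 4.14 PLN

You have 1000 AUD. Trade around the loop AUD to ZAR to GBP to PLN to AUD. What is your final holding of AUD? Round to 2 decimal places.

1000 AUD × 10.9 = 10900 ZAR
10900 ZAR × 0.0493 = 537.37 GBP
537.37 GBP × 4.14 = 2224.7118 PLN
2224.7118 PLN × 0.411 = 914.3565498 AUD

914.36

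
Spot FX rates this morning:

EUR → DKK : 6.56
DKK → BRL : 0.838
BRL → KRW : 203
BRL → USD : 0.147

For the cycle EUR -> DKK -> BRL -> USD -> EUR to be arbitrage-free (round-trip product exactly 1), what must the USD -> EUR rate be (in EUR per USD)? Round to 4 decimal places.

Known legs of the cycle: 6.56 × 0.838 × 0.147 = 0.80810016
For no arbitrage the full-cycle product must be 1, so the missing rate is 1 / 0.80810016 ≈ 1.237470.

1.2375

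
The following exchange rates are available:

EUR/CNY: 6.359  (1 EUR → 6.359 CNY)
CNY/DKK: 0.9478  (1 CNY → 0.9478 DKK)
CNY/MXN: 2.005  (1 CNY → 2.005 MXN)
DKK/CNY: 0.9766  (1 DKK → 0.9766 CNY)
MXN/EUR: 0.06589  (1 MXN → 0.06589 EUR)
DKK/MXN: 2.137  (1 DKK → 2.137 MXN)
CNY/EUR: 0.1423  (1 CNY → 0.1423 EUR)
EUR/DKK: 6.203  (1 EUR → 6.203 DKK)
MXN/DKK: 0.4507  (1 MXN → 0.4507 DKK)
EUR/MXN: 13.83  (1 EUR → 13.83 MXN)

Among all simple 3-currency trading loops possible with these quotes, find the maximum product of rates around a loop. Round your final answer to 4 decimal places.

0.8825

CNY→MXN→DKK→CNY: 2.005 × 0.4507 × 0.9766 = 0.88251
DKK→MXN→EUR→DKK: 2.137 × 0.06589 × 6.203 = 0.87343
CNY→EUR→DKK→CNY: 0.1423 × 6.203 × 0.9766 = 0.86203
CNY→MXN→EUR→CNY: 2.005 × 0.06589 × 6.359 = 0.84008
Maximum is CNY→MXN→DKK→CNY at 0.8825; no arbitrage — every cycle loses value.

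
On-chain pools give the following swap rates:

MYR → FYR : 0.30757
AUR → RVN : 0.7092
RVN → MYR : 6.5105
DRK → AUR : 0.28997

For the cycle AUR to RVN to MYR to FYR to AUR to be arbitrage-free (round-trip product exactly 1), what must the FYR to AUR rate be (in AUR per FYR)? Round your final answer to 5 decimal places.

0.70416

Known legs of the cycle: 0.7092 × 6.5105 × 0.30757 = 1.420126536762
For no arbitrage the full-cycle product must be 1, so the missing rate is 1 / 1.420126536762 ≈ 0.7041626.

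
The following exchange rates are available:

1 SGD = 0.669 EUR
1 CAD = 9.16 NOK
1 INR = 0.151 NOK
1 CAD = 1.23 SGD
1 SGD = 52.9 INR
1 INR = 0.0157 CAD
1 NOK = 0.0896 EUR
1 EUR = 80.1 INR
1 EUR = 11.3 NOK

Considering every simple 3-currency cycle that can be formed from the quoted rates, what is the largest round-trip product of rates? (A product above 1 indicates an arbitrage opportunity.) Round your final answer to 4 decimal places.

EUR→INR→NOK→EUR: 80.1 × 0.151 × 0.0896 = 1.08372
CAD→SGD→INR→CAD: 1.23 × 52.9 × 0.0157 = 1.02155
Maximum is EUR→INR→NOK→EUR at 1.0837; arbitrage exists.

1.0837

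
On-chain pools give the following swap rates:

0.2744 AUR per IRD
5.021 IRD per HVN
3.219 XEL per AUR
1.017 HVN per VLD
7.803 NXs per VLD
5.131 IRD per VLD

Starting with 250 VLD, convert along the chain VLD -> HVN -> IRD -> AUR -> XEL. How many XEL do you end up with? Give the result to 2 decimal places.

250 VLD × 1.017 = 254.25 HVN
254.25 HVN × 5.021 = 1276.58925 IRD
1276.58925 IRD × 0.2744 = 350.2960902 AUR
350.2960902 AUR × 3.219 = 1127.6031143538 XEL

1127.60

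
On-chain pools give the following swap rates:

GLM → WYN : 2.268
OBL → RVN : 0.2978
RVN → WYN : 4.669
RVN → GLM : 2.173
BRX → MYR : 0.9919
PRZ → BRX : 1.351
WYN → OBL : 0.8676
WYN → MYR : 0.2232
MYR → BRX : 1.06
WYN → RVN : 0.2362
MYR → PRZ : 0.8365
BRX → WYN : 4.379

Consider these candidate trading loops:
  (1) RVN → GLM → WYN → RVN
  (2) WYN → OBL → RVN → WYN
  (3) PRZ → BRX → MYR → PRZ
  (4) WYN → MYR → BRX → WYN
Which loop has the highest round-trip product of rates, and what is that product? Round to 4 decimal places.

(1) 2.173 × 2.268 × 0.2362 = 1.16408
(2) 0.8676 × 0.2978 × 4.669 = 1.20634
(3) 1.351 × 0.9919 × 0.8365 = 1.12096
(4) 0.2232 × 1.06 × 4.379 = 1.03604
Highest is cycle (2) at 1.2063 (>1, arbitrage).

1.2063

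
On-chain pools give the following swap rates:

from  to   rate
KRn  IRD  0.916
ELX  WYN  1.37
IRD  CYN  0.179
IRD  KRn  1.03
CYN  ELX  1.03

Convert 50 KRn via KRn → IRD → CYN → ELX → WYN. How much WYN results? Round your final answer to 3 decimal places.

11.568

50 KRn × 0.916 = 45.8 IRD
45.8 IRD × 0.179 = 8.1982 CYN
8.1982 CYN × 1.03 = 8.444146 ELX
8.444146 ELX × 1.37 = 11.56848002 WYN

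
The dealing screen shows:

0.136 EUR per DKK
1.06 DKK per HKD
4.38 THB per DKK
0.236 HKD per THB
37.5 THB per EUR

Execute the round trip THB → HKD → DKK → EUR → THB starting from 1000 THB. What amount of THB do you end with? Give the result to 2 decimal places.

1000 THB × 0.236 = 236 HKD
236 HKD × 1.06 = 250.16 DKK
250.16 DKK × 0.136 = 34.02176 EUR
34.02176 EUR × 37.5 = 1275.816 THB

1275.82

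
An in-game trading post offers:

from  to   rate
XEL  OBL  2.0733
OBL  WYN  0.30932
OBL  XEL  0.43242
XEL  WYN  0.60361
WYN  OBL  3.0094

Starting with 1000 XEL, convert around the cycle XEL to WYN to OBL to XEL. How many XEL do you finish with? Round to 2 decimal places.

785.49

1000 XEL × 0.60361 = 603.61 WYN
603.61 WYN × 3.0094 = 1816.503934 OBL
1816.503934 OBL × 0.43242 = 785.49263114028 XEL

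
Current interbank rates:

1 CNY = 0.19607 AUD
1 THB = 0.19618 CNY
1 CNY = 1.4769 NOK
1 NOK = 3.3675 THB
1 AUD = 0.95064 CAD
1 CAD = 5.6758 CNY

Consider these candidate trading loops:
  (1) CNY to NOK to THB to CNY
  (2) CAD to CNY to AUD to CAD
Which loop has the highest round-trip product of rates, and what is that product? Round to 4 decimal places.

(1) 1.4769 × 3.3675 × 0.19618 = 0.97569
(2) 5.6758 × 0.19607 × 0.95064 = 1.05792
Highest is cycle (2) at 1.0579 (>1, arbitrage).

1.0579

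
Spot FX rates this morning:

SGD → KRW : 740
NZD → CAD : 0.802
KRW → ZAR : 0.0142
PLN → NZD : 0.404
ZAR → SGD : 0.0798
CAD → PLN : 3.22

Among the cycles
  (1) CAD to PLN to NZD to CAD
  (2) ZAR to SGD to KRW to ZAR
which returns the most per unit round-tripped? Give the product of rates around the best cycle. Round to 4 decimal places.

1.0433

(1) 3.22 × 0.404 × 0.802 = 1.04331
(2) 0.0798 × 740 × 0.0142 = 0.83854
Highest is cycle (1) at 1.0433 (>1, arbitrage).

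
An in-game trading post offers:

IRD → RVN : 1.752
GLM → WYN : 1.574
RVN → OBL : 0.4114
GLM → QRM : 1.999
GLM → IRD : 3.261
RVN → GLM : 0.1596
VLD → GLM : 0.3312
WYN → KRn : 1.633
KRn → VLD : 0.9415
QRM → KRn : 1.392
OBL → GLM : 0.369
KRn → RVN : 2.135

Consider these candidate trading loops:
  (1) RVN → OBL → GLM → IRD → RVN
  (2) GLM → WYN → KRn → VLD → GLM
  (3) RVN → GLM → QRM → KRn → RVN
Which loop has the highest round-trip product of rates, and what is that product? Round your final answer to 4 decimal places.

(1) 0.4114 × 0.369 × 3.261 × 1.752 = 0.86731
(2) 1.574 × 1.633 × 0.9415 × 0.3312 = 0.80150
(3) 0.1596 × 1.999 × 1.392 × 2.135 = 0.94816
Highest is cycle (3) at 0.9482 (≤1, no arbitrage).

0.9482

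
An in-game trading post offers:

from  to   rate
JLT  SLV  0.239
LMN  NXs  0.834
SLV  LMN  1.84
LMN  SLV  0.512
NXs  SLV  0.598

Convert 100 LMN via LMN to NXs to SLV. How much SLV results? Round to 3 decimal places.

100 LMN × 0.834 = 83.4 NXs
83.4 NXs × 0.598 = 49.8732 SLV

49.873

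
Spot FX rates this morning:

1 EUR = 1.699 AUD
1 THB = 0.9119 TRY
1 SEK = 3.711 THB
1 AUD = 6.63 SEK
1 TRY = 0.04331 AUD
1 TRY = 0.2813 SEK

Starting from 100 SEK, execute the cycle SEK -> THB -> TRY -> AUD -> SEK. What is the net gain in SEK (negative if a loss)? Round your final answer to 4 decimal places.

-2.8283

100 SEK × 3.711 = 371.1 THB
371.1 THB × 0.9119 = 338.40609 TRY
338.40609 TRY × 0.04331 = 14.6563677579 AUD
14.6563677579 AUD × 6.63 = 97.171718234877 SEK
Net change: 97.171718234877 − 100 = -2.828281765123 SEK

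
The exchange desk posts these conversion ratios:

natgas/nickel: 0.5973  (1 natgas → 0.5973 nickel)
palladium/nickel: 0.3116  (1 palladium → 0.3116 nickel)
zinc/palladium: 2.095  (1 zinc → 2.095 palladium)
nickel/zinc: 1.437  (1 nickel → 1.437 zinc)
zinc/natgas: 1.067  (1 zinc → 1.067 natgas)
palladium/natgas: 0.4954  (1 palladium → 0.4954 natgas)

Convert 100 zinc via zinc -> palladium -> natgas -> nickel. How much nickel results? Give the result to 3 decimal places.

61.992

100 zinc × 2.095 = 209.5 palladium
209.5 palladium × 0.4954 = 103.7863 natgas
103.7863 natgas × 0.5973 = 61.99155699 nickel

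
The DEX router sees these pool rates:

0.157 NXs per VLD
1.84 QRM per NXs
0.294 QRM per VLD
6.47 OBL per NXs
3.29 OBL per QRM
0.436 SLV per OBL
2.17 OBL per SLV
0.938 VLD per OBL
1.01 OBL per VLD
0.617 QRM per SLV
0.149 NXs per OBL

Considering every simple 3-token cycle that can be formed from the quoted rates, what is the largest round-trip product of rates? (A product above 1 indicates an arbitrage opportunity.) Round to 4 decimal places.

0.9528

OBL→VLD→NXs→OBL: 0.938 × 0.157 × 6.47 = 0.95281
OBL→VLD→QRM→OBL: 0.938 × 0.294 × 3.29 = 0.90729
OBL→NXs→QRM→OBL: 0.149 × 1.84 × 3.29 = 0.90199
OBL→SLV→QRM→OBL: 0.436 × 0.617 × 3.29 = 0.88505
Maximum is OBL→VLD→NXs→OBL at 0.9528; no arbitrage — every cycle loses value.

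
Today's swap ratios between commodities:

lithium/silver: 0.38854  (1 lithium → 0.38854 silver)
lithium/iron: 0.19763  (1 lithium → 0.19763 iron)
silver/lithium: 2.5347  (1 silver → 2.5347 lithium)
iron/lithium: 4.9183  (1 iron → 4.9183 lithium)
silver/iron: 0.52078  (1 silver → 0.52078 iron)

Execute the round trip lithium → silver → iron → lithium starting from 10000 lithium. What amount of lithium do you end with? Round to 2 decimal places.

9951.88

10000 lithium × 0.38854 = 3885.4 silver
3885.4 silver × 0.52078 = 2023.438612 iron
2023.438612 iron × 4.9183 = 9951.8781253996 lithium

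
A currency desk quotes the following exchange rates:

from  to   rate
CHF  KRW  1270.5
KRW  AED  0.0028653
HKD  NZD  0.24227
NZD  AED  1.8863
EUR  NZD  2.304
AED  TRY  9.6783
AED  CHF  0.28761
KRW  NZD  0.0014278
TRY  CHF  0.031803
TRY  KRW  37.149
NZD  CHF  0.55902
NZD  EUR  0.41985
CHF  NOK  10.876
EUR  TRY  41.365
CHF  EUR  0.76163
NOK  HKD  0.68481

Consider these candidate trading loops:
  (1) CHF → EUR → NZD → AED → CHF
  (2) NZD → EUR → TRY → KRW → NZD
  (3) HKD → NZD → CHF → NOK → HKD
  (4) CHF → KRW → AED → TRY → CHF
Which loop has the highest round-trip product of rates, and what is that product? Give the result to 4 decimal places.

1.1205

(1) 0.76163 × 2.304 × 1.8863 × 0.28761 = 0.95201
(2) 0.41985 × 41.365 × 37.149 × 0.0014278 = 0.92117
(3) 0.24227 × 0.55902 × 10.876 × 0.68481 = 1.00871
(4) 1270.5 × 0.0028653 × 9.6783 × 0.031803 = 1.12050
Highest is cycle (4) at 1.1205 (>1, arbitrage).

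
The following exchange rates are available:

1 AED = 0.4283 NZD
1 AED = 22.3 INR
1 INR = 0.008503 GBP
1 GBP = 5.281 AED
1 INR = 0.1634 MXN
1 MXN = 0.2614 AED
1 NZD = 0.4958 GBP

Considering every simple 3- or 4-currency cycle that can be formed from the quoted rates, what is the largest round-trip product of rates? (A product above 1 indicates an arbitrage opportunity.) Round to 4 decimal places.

NZD→GBP→AED→NZD: 0.4958 × 5.281 × 0.4283 = 1.12143
INR→GBP→AED→INR: 0.008503 × 5.281 × 22.3 = 1.00137
MXN→AED→INR→MXN: 0.2614 × 22.3 × 0.1634 = 0.95249
Maximum is NZD→GBP→AED→NZD at 1.1214; arbitrage exists.

1.1214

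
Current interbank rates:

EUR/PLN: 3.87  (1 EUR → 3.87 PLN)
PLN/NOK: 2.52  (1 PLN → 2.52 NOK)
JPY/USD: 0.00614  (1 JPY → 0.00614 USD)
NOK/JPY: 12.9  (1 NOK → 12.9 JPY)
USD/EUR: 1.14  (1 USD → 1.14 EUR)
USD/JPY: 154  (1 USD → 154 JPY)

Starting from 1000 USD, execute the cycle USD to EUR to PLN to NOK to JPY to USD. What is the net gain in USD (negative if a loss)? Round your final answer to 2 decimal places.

1000 USD × 1.14 = 1140 EUR
1140 EUR × 3.87 = 4411.8 PLN
4411.8 PLN × 2.52 = 11117.736 NOK
11117.736 NOK × 12.9 = 143418.7944 JPY
143418.7944 JPY × 0.00614 = 880.591397616 USD
Net change: 880.591397616 − 1000 = -119.408602384 USD

-119.41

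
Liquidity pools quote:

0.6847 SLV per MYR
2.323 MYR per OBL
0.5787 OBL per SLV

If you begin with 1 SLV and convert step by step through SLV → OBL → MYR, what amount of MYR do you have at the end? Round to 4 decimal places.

1.3443

1 SLV × 0.5787 = 0.5787 OBL
0.5787 OBL × 2.323 = 1.3443201 MYR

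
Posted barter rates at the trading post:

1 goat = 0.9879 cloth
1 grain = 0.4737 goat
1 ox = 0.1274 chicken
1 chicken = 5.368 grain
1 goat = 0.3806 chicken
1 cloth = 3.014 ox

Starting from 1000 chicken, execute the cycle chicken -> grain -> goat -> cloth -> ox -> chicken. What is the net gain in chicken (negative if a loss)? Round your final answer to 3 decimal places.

-35.413

1000 chicken × 5.368 = 5368 grain
5368 grain × 0.4737 = 2542.8216 goat
2542.8216 goat × 0.9879 = 2512.05345864 cloth
2512.05345864 cloth × 3.014 = 7571.32912434096 ox
7571.32912434096 ox × 0.1274 = 964.587330441038304 chicken
Net change: 964.587330441038304 − 1000 = -35.412669558961696 chicken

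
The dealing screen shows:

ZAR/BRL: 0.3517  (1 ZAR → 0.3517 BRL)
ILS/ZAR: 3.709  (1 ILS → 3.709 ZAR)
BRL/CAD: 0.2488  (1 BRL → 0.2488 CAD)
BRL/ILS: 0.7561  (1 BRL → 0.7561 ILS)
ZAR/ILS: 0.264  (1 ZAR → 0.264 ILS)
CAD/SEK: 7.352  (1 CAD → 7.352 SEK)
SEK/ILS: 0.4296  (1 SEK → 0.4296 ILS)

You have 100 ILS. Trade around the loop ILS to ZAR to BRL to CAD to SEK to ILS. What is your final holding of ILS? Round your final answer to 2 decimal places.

100 ILS × 3.709 = 370.9 ZAR
370.9 ZAR × 0.3517 = 130.44553 BRL
130.44553 BRL × 0.2488 = 32.454847864 CAD
32.454847864 CAD × 7.352 = 238.608041496128 SEK
238.608041496128 SEK × 0.4296 = 102.5060146267365888 ILS

102.51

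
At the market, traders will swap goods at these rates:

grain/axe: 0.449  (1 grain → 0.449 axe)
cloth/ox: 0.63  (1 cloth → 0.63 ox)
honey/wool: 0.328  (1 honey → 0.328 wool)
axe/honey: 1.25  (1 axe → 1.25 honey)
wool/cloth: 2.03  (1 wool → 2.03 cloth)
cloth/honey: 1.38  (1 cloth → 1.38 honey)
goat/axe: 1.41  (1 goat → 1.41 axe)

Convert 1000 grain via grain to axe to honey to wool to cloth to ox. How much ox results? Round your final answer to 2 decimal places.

235.43

1000 grain × 0.449 = 449 axe
449 axe × 1.25 = 561.25 honey
561.25 honey × 0.328 = 184.09 wool
184.09 wool × 2.03 = 373.7027 cloth
373.7027 cloth × 0.63 = 235.432701 ox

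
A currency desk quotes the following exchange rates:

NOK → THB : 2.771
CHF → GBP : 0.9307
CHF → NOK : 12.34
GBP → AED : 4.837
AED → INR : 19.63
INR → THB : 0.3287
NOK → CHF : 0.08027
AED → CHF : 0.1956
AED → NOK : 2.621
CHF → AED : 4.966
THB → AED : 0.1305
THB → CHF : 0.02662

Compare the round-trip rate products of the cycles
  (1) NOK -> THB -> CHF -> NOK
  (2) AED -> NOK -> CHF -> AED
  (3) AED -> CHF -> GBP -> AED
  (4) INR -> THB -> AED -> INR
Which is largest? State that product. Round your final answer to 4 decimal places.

(1) 2.771 × 0.02662 × 12.34 = 0.91025
(2) 2.621 × 0.08027 × 4.966 = 1.04479
(3) 0.1956 × 0.9307 × 4.837 = 0.88055
(4) 0.3287 × 0.1305 × 19.63 = 0.84204
Highest is cycle (2) at 1.0448 (>1, arbitrage).

1.0448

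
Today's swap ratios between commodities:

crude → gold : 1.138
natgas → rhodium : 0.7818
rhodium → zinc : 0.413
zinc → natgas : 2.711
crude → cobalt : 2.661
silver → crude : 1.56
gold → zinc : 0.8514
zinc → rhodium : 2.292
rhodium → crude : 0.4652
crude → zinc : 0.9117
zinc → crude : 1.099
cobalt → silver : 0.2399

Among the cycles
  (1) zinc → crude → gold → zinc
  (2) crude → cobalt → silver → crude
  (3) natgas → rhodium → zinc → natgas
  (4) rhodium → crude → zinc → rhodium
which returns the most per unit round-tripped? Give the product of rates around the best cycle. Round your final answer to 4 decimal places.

1.0648

(1) 1.099 × 1.138 × 0.8514 = 1.06481
(2) 2.661 × 0.2399 × 1.56 = 0.99586
(3) 0.7818 × 0.413 × 2.711 = 0.87534
(4) 0.4652 × 0.9117 × 2.292 = 0.97209
Highest is cycle (1) at 1.0648 (>1, arbitrage).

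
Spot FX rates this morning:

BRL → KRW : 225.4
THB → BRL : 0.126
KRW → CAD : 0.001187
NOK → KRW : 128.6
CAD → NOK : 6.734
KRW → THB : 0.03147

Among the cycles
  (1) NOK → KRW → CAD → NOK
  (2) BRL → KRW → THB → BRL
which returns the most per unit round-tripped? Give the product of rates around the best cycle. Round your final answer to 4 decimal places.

(1) 128.6 × 0.001187 × 6.734 = 1.02793
(2) 225.4 × 0.03147 × 0.126 = 0.89376
Highest is cycle (1) at 1.0279 (>1, arbitrage).

1.0279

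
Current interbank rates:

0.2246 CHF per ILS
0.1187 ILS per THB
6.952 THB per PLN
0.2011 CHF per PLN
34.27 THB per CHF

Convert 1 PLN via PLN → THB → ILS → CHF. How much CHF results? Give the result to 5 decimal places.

1 PLN × 6.952 = 6.952 THB
6.952 THB × 0.1187 = 0.8252024 ILS
0.8252024 ILS × 0.2246 = 0.18534045904 CHF

0.18534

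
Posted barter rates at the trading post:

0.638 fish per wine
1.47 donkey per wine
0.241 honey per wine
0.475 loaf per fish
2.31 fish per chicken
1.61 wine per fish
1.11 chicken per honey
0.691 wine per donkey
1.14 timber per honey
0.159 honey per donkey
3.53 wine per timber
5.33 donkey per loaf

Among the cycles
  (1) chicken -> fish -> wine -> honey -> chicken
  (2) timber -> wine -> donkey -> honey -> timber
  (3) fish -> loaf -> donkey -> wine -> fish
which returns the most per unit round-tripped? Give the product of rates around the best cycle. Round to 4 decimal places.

1.1161

(1) 2.31 × 1.61 × 0.241 × 1.11 = 0.99490
(2) 3.53 × 1.47 × 0.159 × 1.14 = 0.94058
(3) 0.475 × 5.33 × 0.691 × 0.638 = 1.11614
Highest is cycle (3) at 1.1161 (>1, arbitrage).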